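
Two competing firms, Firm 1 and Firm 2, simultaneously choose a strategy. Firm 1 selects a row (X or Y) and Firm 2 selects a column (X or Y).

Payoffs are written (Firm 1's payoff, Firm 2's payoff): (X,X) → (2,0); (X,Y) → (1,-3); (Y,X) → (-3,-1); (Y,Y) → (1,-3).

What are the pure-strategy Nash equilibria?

(X, X)

(X, X): Firm 1 gets 2 ≥ -3 from Y, and Firm 2 gets 0 ≥ -3 from Y — Nash equilibrium.
(X, Y): Firm 2 prefers X (0 > -3) — not an equilibrium.
(Y, X): Firm 1 prefers X (2 > -3) — not an equilibrium.
(Y, Y): Firm 2 prefers X (-1 > -3) — not an equilibrium.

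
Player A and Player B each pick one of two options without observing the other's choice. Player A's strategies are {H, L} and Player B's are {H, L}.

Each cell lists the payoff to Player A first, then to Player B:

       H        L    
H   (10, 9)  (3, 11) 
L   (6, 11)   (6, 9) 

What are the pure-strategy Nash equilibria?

none

(H, H): Player B prefers L (11 > 9) — not an equilibrium.
(H, L): Player A prefers L (6 > 3) — not an equilibrium.
(L, H): Player A prefers H (10 > 6) — not an equilibrium.
(L, L): Player B prefers H (11 > 9) — not an equilibrium.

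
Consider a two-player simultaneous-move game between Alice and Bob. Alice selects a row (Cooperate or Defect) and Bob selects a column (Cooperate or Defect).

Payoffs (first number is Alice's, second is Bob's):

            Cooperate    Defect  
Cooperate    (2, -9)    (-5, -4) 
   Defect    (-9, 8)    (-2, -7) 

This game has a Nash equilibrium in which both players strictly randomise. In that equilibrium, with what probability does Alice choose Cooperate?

Let x be the probability that Alice plays Cooperate. In a completely mixed equilibrium, Bob must be indifferent between Cooperate and Defect.
Bob's expected payoff from Cooperate is −9x + 8(1−x); from Defect it is −4x − 7(1−x).
Setting these equal: −17x + 8 = 3x − 7, so x = 3/4.

3/4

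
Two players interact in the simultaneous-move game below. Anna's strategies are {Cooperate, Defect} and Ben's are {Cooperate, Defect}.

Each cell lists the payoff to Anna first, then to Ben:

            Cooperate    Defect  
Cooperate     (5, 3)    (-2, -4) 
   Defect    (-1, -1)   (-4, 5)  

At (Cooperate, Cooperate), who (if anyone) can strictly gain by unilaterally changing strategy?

Anna at (Cooperate, Cooperate) earns 5; deviating to Defect yields -1 — not better.
Ben earns 3; deviating to Defect yields -4 — not better.
Neither player can strictly improve; the profile is a Nash equilibrium.

Neither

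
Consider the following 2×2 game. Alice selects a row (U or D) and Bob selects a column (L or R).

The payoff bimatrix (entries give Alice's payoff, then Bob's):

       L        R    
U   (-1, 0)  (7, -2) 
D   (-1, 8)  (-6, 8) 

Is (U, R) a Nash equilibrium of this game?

At (U, R), Alice earns 7; switching to D would give -6, so Alice has no profitable deviation.
Bob earns -2; switching to L would give 0, so Bob would deviate.
Since at least one player can profitably deviate, this is not a Nash equilibrium.

No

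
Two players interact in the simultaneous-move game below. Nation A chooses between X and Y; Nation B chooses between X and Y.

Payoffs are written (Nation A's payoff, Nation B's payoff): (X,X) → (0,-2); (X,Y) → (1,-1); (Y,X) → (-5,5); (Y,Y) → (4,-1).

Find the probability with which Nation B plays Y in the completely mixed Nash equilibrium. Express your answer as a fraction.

Let y be the probability that Nation B plays X. In a completely mixed equilibrium, Nation A must be indifferent between X and Y.
Nation A's expected payoff from X is (1−y); from Y it is −5y + 4(1−y).
Setting these equal: −y + 1 = −9y + 4, so y = 3/8.
Therefore Nation B plays Y with probability 1 − 3/8 = 5/8.

5/8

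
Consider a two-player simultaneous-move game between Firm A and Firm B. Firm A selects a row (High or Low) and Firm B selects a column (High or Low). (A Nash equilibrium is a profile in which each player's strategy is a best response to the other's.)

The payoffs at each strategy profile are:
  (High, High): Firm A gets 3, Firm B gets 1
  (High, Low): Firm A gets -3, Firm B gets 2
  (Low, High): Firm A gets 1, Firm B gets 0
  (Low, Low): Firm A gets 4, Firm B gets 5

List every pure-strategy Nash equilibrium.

(Low, Low)

(High, High): Firm B prefers Low (2 > 1) — not an equilibrium.
(High, Low): Firm A prefers Low (4 > -3) — not an equilibrium.
(Low, High): Firm A prefers High (3 > 1); Firm B prefers Low (5 > 0) — not an equilibrium.
(Low, Low): Firm A gets 4 ≥ -3 from High, and Firm B gets 5 ≥ 0 from High — Nash equilibrium.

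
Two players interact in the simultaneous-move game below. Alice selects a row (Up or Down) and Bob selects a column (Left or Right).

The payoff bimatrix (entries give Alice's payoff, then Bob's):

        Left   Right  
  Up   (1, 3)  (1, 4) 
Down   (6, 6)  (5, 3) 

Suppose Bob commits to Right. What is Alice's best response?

Against Right, Alice earns 1 from Up and 5 from Down.
So Down is the best response.

Down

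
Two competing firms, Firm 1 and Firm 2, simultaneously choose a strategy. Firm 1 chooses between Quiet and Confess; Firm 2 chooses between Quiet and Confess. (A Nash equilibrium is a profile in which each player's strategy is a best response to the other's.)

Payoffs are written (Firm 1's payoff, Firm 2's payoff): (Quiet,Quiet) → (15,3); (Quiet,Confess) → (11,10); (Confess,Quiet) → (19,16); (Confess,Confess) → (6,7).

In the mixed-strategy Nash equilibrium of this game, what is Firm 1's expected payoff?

119/9

First find q, the probability Firm 2 plays Quiet, from Firm 1's indifference between Quiet and Confess: 15q + 11(1−q) = 19q + 6(1−q), giving q = 5/9.
Since Firm 1 is indifferent in equilibrium, Firm 1's expected payoff equals the payoff from either row against (5/9, 4/9). Using Quiet: 15(5/9) + 11(4/9) = 119/9.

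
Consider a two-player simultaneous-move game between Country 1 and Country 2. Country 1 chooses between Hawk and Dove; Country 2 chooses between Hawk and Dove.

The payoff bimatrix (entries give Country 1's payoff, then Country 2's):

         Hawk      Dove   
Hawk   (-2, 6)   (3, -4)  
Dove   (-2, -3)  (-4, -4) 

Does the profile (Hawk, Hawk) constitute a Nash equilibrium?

At (Hawk, Hawk), Country 1 earns -2; switching to Dove would give -2, so Country 1 has no profitable deviation.
Country 2 earns 6; switching to Dove would give -4, so Country 2 has no profitable deviation.
Neither player can gain by a unilateral deviation, so this profile is a Nash equilibrium.

Yes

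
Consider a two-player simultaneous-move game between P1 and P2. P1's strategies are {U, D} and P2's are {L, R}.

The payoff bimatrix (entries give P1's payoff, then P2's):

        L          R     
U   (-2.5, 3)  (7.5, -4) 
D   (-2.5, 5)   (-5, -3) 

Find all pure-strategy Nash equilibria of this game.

(U, L): P1 gets -2.5 ≥ -2.5 from D, and P2 gets 3 ≥ -4 from R — Nash equilibrium.
(U, R): P2 prefers L (3 > -4) — not an equilibrium.
(D, L): P1 gets -2.5 ≥ -2.5 from U, and P2 gets 5 ≥ -3 from R — Nash equilibrium.
(D, R): P1 prefers U (7.5 > -5); P2 prefers L (5 > -3) — not an equilibrium.

(U, L) and (D, L)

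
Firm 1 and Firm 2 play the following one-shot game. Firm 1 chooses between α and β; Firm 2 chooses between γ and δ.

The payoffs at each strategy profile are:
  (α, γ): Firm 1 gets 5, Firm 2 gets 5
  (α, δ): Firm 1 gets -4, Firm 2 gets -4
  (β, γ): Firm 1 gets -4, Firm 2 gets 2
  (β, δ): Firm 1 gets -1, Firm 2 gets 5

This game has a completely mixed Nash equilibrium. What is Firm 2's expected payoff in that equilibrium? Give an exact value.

11/4

First find x, the probability Firm 1 plays α, from Firm 2's indifference between γ and δ: 5x + 2(1−x) = −4x + 5(1−x), giving x = 1/4.
Since Firm 2 is indifferent in equilibrium, Firm 2's expected payoff equals the payoff from either column against (1/4, 3/4). Using γ: 5(1/4) + 2(3/4) = 11/4.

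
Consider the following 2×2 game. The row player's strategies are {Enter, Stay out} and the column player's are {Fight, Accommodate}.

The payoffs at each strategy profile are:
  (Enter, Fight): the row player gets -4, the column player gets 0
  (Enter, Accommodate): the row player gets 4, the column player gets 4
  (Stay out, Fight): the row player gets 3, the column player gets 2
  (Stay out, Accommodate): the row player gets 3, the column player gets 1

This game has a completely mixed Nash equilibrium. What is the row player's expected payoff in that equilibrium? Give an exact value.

First find y, the probability the column player plays Fight, from the row player's indifference between Enter and Stay out: −4y + 4(1−y) = 3y + 3(1−y), giving y = 1/8.
Since the row player is indifferent in equilibrium, the row player's expected payoff equals the payoff from either row against (1/8, 7/8). Using Enter: −4(1/8) + 4(7/8) = 3.

3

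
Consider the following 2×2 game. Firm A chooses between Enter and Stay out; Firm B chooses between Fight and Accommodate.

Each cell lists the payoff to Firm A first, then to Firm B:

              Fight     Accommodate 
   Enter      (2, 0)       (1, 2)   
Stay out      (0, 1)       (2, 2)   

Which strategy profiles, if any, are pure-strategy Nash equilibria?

(Stay out, Accommodate)

(Enter, Fight): Firm B prefers Accommodate (2 > 0) — not an equilibrium.
(Enter, Accommodate): Firm A prefers Stay out (2 > 1) — not an equilibrium.
(Stay out, Fight): Firm A prefers Enter (2 > 0); Firm B prefers Accommodate (2 > 1) — not an equilibrium.
(Stay out, Accommodate): Firm A gets 2 ≥ 1 from Enter, and Firm B gets 2 ≥ 1 from Fight — Nash equilibrium.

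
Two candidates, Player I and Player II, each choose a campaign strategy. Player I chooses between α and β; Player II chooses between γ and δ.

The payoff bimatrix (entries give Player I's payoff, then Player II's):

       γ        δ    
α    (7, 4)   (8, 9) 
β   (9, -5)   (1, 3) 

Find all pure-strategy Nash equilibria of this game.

(α, δ)

(α, γ): Player I prefers β (9 > 7); Player II prefers δ (9 > 4) — not an equilibrium.
(α, δ): Player I gets 8 ≥ 1 from β, and Player II gets 9 ≥ 4 from γ — Nash equilibrium.
(β, γ): Player II prefers δ (3 > -5) — not an equilibrium.
(β, δ): Player I prefers α (8 > 1) — not an equilibrium.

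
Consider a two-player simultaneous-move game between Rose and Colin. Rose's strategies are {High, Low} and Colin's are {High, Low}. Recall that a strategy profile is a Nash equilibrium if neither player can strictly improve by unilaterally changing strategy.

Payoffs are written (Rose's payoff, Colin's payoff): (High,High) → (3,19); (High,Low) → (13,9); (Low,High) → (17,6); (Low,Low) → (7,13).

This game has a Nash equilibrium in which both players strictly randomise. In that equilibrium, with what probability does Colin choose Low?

7/10

Let q be the probability that Colin plays High. In a completely mixed equilibrium, Rose must be indifferent between High and Low.
Rose's expected payoff from High is 3q + 13(1−q); from Low it is 17q + 7(1−q).
Setting these equal: −10q + 13 = 10q + 7, so q = 3/10.
Therefore Colin plays Low with probability 1 − 3/10 = 7/10.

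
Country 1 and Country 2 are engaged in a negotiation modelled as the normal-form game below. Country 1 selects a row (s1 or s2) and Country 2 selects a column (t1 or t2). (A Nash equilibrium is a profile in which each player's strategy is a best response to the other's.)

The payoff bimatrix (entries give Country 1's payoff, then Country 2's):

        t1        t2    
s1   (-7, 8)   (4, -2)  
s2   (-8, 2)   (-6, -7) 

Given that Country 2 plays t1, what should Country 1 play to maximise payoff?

s1

Against t1, Country 1 earns -7 from s1 and -8 from s2.
So s1 is the best response.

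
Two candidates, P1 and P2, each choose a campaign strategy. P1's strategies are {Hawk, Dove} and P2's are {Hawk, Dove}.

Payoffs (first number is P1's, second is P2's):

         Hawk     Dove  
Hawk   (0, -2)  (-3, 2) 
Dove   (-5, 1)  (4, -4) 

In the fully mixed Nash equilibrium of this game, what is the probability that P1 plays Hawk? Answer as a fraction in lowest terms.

5/9

Let x be the probability that P1 plays Hawk. In a completely mixed equilibrium, P2 must be indifferent between Hawk and Dove.
P2's expected payoff from Hawk is −2x + (1−x); from Dove it is 2x − 4(1−x).
Setting these equal: −3x + 1 = 6x − 4, so x = 5/9.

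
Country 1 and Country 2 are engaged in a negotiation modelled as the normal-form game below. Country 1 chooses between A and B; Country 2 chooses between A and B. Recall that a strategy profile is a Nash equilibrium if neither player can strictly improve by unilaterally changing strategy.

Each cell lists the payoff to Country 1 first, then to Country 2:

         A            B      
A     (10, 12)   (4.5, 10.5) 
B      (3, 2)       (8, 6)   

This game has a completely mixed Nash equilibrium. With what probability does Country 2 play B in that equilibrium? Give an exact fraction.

2/3

Let q be the probability that Country 2 plays A. In a completely mixed equilibrium, Country 1 must be indifferent between A and B.
Country 1's expected payoff from A is 10q + 4.5(1−q); from B it is 3q + 8(1−q).
Setting these equal: 5.5q + 4.5 = −5q + 8, so q = 1/3.
Therefore Country 2 plays B with probability 1 − 1/3 = 2/3.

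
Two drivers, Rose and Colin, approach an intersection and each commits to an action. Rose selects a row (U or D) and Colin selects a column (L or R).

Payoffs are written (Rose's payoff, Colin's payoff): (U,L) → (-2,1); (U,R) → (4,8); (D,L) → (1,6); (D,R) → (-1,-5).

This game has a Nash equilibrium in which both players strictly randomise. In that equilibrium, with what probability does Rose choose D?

7/18

Let x be the probability that Rose plays U. In a completely mixed equilibrium, Colin must be indifferent between L and R.
Colin's expected payoff from L is x + 6(1−x); from R it is 8x − 5(1−x).
Setting these equal: −5x + 6 = 13x − 5, so x = 11/18.
Therefore Rose plays D with probability 1 − 11/18 = 7/18.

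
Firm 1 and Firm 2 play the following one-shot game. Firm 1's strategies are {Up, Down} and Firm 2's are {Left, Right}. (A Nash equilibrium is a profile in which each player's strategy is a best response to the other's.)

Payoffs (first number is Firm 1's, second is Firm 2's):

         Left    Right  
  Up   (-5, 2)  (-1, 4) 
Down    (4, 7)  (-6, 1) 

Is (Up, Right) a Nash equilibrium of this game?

At (Up, Right), Firm 1 earns -1; switching to Down would give -6, so Firm 1 has no profitable deviation.
Firm 2 earns 4; switching to Left would give 2, so Firm 2 has no profitable deviation.
Neither player can gain by a unilateral deviation, so this profile is a Nash equilibrium.

Yes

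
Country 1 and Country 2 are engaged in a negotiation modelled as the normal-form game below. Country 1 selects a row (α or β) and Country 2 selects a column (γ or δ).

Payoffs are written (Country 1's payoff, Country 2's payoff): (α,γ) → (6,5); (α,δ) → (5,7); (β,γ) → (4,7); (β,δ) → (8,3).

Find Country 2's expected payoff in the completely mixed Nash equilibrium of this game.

First find x, the probability Country 1 plays α, from Country 2's indifference between γ and δ: 5x + 7(1−x) = 7x + 3(1−x), giving x = 2/3.
Since Country 2 is indifferent in equilibrium, Country 2's expected payoff equals the payoff from either column against (2/3, 1/3). Using γ: 5(2/3) + 7(1/3) = 17/3.

17/3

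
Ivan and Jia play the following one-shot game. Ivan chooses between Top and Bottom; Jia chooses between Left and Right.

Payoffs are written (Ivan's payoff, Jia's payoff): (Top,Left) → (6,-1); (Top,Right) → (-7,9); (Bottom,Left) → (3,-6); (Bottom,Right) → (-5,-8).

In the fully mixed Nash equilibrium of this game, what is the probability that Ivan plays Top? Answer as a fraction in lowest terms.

1/6

Let r be the probability that Ivan plays Top. In a completely mixed equilibrium, Jia must be indifferent between Left and Right.
Jia's expected payoff from Left is −r − 6(1−r); from Right it is 9r − 8(1−r).
Setting these equal: 5r − 6 = 17r − 8, so r = 1/6.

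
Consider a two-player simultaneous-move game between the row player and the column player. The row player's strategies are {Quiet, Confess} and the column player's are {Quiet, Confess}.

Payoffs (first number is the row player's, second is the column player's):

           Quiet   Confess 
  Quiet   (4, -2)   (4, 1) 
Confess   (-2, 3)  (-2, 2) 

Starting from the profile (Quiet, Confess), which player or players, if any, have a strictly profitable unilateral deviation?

Neither

The row player at (Quiet, Confess) earns 4; deviating to Confess yields -2 — not better.
The column player earns 1; deviating to Quiet yields -2 — not better.
Neither player can strictly improve; the profile is a Nash equilibrium.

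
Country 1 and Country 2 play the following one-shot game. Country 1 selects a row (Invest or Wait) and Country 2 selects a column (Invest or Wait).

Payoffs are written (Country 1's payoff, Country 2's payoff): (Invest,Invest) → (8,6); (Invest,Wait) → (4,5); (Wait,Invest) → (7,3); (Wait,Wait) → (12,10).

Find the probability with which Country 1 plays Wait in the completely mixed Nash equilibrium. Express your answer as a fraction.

1/8

Let r be the probability that Country 1 plays Invest. In a completely mixed equilibrium, Country 2 must be indifferent between Invest and Wait.
Country 2's expected payoff from Invest is 6r + 3(1−r); from Wait it is 5r + 10(1−r).
Setting these equal: 3r + 3 = −5r + 10, so r = 7/8.
Therefore Country 1 plays Wait with probability 1 − 7/8 = 1/8.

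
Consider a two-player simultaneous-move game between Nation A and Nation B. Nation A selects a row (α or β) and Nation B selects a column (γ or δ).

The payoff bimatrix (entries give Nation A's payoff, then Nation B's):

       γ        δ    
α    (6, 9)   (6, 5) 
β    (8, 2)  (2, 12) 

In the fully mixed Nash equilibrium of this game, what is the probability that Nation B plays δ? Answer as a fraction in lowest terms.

1/3

Let c be the probability that Nation B plays γ. In a completely mixed equilibrium, Nation A must be indifferent between α and β.
Nation A's expected payoff from α is 6c + 6(1−c); from β it is 8c + 2(1−c).
Setting these equal: 6 = 6c + 2, so c = 2/3.
Therefore Nation B plays δ with probability 1 − 2/3 = 1/3.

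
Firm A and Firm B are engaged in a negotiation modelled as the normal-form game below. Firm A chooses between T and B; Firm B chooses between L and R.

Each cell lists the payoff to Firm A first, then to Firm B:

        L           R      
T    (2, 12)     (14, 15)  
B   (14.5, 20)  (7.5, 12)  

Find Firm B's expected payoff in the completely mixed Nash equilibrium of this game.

156/11

First find x, the probability Firm A plays T, from Firm B's indifference between L and R: 12x + 20(1−x) = 15x + 12(1−x), giving x = 8/11.
Since Firm B is indifferent in equilibrium, Firm B's expected payoff equals the payoff from either column against (8/11, 3/11). Using L: 12(8/11) + 20(3/11) = 156/11.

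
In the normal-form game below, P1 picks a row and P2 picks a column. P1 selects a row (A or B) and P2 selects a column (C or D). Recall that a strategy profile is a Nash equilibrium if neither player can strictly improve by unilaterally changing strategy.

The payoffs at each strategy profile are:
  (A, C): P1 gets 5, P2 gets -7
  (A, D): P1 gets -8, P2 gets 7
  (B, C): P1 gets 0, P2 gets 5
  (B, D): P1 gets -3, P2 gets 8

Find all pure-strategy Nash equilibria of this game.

(A, C): P2 prefers D (7 > -7) — not an equilibrium.
(A, D): P1 prefers B (-3 > -8) — not an equilibrium.
(B, C): P1 prefers A (5 > 0); P2 prefers D (8 > 5) — not an equilibrium.
(B, D): P1 gets -3 ≥ -8 from A, and P2 gets 8 ≥ 5 from C — Nash equilibrium.

(B, D)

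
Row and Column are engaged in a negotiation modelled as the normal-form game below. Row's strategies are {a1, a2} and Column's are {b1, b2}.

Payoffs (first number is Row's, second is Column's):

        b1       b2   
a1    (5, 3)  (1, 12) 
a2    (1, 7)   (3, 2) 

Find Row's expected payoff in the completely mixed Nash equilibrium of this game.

7/3

First find q, the probability Column plays b1, from Row's indifference between a1 and a2: 5q + (1−q) = q + 3(1−q), giving q = 1/3.
Since Row is indifferent in equilibrium, Row's expected payoff equals the payoff from either row against (1/3, 2/3). Using a1: 5(1/3) + (2/3) = 7/3.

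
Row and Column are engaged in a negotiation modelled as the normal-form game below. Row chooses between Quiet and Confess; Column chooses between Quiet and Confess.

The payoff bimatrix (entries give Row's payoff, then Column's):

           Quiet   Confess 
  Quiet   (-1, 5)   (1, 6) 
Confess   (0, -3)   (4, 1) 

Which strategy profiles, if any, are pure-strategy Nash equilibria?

(Quiet, Quiet): Row prefers Confess (0 > -1); Column prefers Confess (6 > 5) — not an equilibrium.
(Quiet, Confess): Row prefers Confess (4 > 1) — not an equilibrium.
(Confess, Quiet): Column prefers Confess (1 > -3) — not an equilibrium.
(Confess, Confess): Row gets 4 ≥ 1 from Quiet, and Column gets 1 ≥ -3 from Quiet — Nash equilibrium.

(Confess, Confess)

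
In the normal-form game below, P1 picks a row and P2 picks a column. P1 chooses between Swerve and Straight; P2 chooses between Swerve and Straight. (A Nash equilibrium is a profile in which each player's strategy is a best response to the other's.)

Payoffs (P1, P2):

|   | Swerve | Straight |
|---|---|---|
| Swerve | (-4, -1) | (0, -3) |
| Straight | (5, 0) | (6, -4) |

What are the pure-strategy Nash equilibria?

(Swerve, Swerve): P1 prefers Straight (5 > -4) — not an equilibrium.
(Swerve, Straight): P1 prefers Straight (6 > 0); P2 prefers Swerve (-1 > -3) — not an equilibrium.
(Straight, Swerve): P1 gets 5 ≥ -4 from Swerve, and P2 gets 0 ≥ -4 from Straight — Nash equilibrium.
(Straight, Straight): P2 prefers Swerve (0 > -4) — not an equilibrium.

(Straight, Swerve)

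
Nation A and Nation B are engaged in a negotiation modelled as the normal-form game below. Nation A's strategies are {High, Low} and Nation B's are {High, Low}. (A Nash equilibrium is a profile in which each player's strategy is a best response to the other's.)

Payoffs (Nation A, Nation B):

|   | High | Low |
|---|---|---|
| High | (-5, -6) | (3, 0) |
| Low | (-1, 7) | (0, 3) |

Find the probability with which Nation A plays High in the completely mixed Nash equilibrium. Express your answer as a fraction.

Let p be the probability that Nation A plays High. In a completely mixed equilibrium, Nation B must be indifferent between High and Low.
Nation B's expected payoff from High is −6p + 7(1−p); from Low it is 3(1−p).
Setting these equal: −13p + 7 = −3p + 3, so p = 2/5.

2/5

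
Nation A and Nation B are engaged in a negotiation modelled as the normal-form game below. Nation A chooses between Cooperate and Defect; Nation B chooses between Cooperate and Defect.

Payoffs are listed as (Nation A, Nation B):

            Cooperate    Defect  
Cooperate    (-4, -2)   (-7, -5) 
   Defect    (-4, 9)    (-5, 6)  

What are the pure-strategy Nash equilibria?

(Cooperate, Cooperate) and (Defect, Cooperate)

(Cooperate, Cooperate): Nation A gets -4 ≥ -4 from Defect, and Nation B gets -2 ≥ -5 from Defect — Nash equilibrium.
(Cooperate, Defect): Nation A prefers Defect (-5 > -7); Nation B prefers Cooperate (-2 > -5) — not an equilibrium.
(Defect, Cooperate): Nation A gets -4 ≥ -4 from Cooperate, and Nation B gets 9 ≥ 6 from Defect — Nash equilibrium.
(Defect, Defect): Nation B prefers Cooperate (9 > 6) — not an equilibrium.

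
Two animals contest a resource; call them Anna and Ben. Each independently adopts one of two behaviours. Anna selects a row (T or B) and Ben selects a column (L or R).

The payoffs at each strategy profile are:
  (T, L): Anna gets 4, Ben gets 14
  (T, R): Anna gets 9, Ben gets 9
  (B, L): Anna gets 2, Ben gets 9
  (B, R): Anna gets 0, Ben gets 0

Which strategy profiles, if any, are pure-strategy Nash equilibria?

(T, L): Anna gets 4 ≥ 2 from B, and Ben gets 14 ≥ 9 from R — Nash equilibrium.
(T, R): Ben prefers L (14 > 9) — not an equilibrium.
(B, L): Anna prefers T (4 > 2) — not an equilibrium.
(B, R): Anna prefers T (9 > 0); Ben prefers L (9 > 0) — not an equilibrium.

(T, L)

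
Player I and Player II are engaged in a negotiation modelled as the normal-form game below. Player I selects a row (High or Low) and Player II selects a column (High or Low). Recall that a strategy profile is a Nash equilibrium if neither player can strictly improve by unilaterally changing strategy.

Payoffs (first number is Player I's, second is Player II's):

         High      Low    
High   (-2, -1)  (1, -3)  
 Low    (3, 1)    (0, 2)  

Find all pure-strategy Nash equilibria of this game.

(High, High): Player I prefers Low (3 > -2) — not an equilibrium.
(High, Low): Player II prefers High (-1 > -3) — not an equilibrium.
(Low, High): Player II prefers Low (2 > 1) — not an equilibrium.
(Low, Low): Player I prefers High (1 > 0) — not an equilibrium.

none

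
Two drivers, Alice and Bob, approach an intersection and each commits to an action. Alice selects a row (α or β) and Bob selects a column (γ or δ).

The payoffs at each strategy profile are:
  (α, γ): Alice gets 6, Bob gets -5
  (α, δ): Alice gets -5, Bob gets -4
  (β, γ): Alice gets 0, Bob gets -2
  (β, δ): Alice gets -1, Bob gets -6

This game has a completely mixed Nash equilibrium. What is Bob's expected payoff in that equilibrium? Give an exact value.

-22/5

First find p, the probability Alice plays α, from Bob's indifference between γ and δ: −5p − 2(1−p) = −4p − 6(1−p), giving p = 4/5.
Since Bob is indifferent in equilibrium, Bob's expected payoff equals the payoff from either column against (4/5, 1/5). Using γ: −5(4/5) − 2(1/5) = -22/5.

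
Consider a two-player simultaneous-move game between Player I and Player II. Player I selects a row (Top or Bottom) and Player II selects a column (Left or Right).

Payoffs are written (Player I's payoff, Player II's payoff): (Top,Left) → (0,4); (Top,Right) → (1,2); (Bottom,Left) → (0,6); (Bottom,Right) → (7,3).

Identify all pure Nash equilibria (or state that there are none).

(Top, Left): Player I gets 0 ≥ 0 from Bottom, and Player II gets 4 ≥ 2 from Right — Nash equilibrium.
(Top, Right): Player I prefers Bottom (7 > 1); Player II prefers Left (4 > 2) — not an equilibrium.
(Bottom, Left): Player I gets 0 ≥ 0 from Top, and Player II gets 6 ≥ 3 from Right — Nash equilibrium.
(Bottom, Right): Player II prefers Left (6 > 3) — not an equilibrium.

(Top, Left) and (Bottom, Left)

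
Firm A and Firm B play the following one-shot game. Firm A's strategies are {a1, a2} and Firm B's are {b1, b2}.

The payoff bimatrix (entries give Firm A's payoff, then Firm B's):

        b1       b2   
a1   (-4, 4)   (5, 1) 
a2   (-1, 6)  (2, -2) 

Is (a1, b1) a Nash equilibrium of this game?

No

At (a1, b1), Firm A earns -4; switching to a2 would give -1, so Firm A would deviate.
Firm B earns 4; switching to b2 would give 1, so Firm B has no profitable deviation.
Since at least one player can profitably deviate, this is not a Nash equilibrium.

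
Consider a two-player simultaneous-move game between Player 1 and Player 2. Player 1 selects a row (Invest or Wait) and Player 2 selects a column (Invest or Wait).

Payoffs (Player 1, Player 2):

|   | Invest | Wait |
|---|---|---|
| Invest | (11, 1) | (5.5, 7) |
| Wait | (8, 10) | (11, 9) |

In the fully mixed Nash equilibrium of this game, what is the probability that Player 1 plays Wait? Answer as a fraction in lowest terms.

Let p be the probability that Player 1 plays Invest. In a completely mixed equilibrium, Player 2 must be indifferent between Invest and Wait.
Player 2's expected payoff from Invest is p + 10(1−p); from Wait it is 7p + 9(1−p).
Setting these equal: −9p + 10 = −2p + 9, so p = 1/7.
Therefore Player 1 plays Wait with probability 1 − 1/7 = 6/7.

6/7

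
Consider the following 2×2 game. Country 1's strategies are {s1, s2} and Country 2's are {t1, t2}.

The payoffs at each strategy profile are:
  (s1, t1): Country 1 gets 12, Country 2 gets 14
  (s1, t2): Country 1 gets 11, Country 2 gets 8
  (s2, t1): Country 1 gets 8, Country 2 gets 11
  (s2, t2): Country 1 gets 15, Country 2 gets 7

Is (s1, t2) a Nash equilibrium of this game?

At (s1, t2), Country 1 earns 11; switching to s2 would give 15, so Country 1 would deviate.
Country 2 earns 8; switching to t1 would give 14, so Country 2 would deviate.
Since at least one player can profitably deviate, this is not a Nash equilibrium.

No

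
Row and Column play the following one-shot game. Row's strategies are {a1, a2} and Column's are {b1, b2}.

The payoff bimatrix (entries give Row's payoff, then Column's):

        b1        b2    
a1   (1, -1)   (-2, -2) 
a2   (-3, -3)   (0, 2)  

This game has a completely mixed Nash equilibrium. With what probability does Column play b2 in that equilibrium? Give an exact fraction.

Let y be the probability that Column plays b1. In a completely mixed equilibrium, Row must be indifferent between a1 and a2.
Row's expected payoff from a1 is y − 2(1−y); from a2 it is −3y.
Setting these equal: 3y − 2 = −3y, so y = 1/3.
Therefore Column plays b2 with probability 1 − 1/3 = 2/3.

2/3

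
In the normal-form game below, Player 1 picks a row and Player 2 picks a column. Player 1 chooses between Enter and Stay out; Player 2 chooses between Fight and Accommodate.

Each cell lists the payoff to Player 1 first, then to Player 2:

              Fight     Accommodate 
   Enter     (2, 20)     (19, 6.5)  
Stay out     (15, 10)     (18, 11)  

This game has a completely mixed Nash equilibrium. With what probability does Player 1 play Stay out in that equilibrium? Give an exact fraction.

Let p be the probability that Player 1 plays Enter. In a completely mixed equilibrium, Player 2 must be indifferent between Fight and Accommodate.
Player 2's expected payoff from Fight is 20p + 10(1−p); from Accommodate it is 6.5p + 11(1−p).
Setting these equal: 10p + 10 = −4.5p + 11, so p = 2/29.
Therefore Player 1 plays Stay out with probability 1 − 2/29 = 27/29.

27/29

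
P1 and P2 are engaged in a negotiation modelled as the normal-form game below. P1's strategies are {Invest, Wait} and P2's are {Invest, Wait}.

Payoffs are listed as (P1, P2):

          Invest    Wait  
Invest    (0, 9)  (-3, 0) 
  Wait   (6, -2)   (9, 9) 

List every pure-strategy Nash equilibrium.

(Wait, Wait)

(Invest, Invest): P1 prefers Wait (6 > 0) — not an equilibrium.
(Invest, Wait): P1 prefers Wait (9 > -3); P2 prefers Invest (9 > 0) — not an equilibrium.
(Wait, Invest): P2 prefers Wait (9 > -2) — not an equilibrium.
(Wait, Wait): P1 gets 9 ≥ -3 from Invest, and P2 gets 9 ≥ -2 from Invest — Nash equilibrium.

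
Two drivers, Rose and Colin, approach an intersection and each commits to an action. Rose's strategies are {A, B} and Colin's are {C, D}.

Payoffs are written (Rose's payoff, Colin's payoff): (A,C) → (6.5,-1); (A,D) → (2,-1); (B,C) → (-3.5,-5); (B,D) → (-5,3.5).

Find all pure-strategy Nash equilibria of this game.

(A, C) and (A, D)

(A, C): Rose gets 6.5 ≥ -3.5 from B, and Colin gets -1 ≥ -1 from D — Nash equilibrium.
(A, D): Rose gets 2 ≥ -5 from B, and Colin gets -1 ≥ -1 from C — Nash equilibrium.
(B, C): Rose prefers A (6.5 > -3.5); Colin prefers D (3.5 > -5) — not an equilibrium.
(B, D): Rose prefers A (2 > -5) — not an equilibrium.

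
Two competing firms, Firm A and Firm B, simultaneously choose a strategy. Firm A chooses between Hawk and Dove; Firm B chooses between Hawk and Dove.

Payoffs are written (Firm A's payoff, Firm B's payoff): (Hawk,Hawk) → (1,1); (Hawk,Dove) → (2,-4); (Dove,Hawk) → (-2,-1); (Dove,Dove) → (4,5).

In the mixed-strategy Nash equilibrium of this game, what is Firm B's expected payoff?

First find p, the probability Firm A plays Hawk, from Firm B's indifference between Hawk and Dove: p − (1−p) = −4p + 5(1−p), giving p = 6/11.
Since Firm B is indifferent in equilibrium, Firm B's expected payoff equals the payoff from either column against (6/11, 5/11). Using Hawk: (6/11) − (5/11) = 1/11.

1/11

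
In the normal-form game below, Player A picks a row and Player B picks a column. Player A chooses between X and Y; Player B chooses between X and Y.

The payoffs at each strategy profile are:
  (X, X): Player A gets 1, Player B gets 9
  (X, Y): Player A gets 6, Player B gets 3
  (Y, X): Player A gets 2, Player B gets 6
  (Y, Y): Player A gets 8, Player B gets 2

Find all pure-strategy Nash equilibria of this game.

(X, X): Player A prefers Y (2 > 1) — not an equilibrium.
(X, Y): Player A prefers Y (8 > 6); Player B prefers X (9 > 3) — not an equilibrium.
(Y, X): Player A gets 2 ≥ 1 from X, and Player B gets 6 ≥ 2 from Y — Nash equilibrium.
(Y, Y): Player B prefers X (6 > 2) — not an equilibrium.

(Y, X)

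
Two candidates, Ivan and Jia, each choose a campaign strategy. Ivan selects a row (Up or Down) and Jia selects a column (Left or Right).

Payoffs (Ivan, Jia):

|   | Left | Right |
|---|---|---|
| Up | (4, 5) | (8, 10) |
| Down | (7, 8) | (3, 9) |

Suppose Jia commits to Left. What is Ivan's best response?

Down

Against Left, Ivan earns 4 from Up and 7 from Down.
So Down is the best response.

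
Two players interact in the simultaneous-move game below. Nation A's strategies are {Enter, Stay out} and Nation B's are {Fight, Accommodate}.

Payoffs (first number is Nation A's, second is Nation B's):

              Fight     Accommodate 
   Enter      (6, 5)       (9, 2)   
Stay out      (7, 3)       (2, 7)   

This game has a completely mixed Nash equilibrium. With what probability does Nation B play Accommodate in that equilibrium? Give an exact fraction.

Let q be the probability that Nation B plays Fight. In a completely mixed equilibrium, Nation A must be indifferent between Enter and Stay out.
Nation A's expected payoff from Enter is 6q + 9(1−q); from Stay out it is 7q + 2(1−q).
Setting these equal: −3q + 9 = 5q + 2, so q = 7/8.
Therefore Nation B plays Accommodate with probability 1 − 7/8 = 1/8.

1/8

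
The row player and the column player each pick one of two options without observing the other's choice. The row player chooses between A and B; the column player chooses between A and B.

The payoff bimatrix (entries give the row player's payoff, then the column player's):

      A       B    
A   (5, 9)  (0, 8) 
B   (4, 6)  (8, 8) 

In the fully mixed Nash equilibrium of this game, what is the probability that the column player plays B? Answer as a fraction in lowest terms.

Let c be the probability that the column player plays A. In a completely mixed equilibrium, the row player must be indifferent between A and B.
The row player's expected payoff from A is 5c; from B it is 4c + 8(1−c).
Setting these equal: 5c = −4c + 8, so c = 8/9.
Therefore the column player plays B with probability 1 − 8/9 = 1/9.

1/9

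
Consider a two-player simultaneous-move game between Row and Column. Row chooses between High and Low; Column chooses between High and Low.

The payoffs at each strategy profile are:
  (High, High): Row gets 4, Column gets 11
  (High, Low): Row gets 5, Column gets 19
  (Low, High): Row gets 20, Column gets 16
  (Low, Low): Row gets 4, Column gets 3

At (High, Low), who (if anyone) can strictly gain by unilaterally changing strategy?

Neither

Row at (High, Low) earns 5; deviating to Low yields 4 — not better.
Column earns 19; deviating to High yields 11 — not better.
Neither player can strictly improve; the profile is a Nash equilibrium.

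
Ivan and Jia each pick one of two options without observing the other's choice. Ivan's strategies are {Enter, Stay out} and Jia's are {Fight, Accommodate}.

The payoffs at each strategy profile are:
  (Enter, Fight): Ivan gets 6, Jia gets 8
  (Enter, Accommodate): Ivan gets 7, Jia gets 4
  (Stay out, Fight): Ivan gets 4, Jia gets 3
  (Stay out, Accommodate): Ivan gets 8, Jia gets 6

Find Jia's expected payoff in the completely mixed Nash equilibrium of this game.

36/7

First find x, the probability Ivan plays Enter, from Jia's indifference between Fight and Accommodate: 8x + 3(1−x) = 4x + 6(1−x), giving x = 3/7.
Since Jia is indifferent in equilibrium, Jia's expected payoff equals the payoff from either column against (3/7, 4/7). Using Fight: 8(3/7) + 3(4/7) = 36/7.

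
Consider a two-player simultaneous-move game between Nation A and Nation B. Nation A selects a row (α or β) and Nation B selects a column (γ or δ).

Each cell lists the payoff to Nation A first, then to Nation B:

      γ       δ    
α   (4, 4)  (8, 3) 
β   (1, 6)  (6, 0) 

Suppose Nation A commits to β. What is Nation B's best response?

γ

Against β, Nation B earns 6 from γ and 0 from δ.
So γ is the best response.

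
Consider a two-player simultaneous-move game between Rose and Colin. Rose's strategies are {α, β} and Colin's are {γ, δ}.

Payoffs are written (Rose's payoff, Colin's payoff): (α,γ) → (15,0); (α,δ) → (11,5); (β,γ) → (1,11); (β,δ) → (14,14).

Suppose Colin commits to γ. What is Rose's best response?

α

Against γ, Rose earns 15 from α and 1 from β.
So α is the best response.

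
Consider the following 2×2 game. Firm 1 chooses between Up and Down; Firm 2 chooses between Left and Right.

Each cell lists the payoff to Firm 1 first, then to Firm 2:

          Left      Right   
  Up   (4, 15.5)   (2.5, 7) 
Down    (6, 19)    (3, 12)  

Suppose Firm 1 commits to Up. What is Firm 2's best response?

Against Up, Firm 2 earns 15.5 from Left and 7 from Right.
So Left is the best response.

Left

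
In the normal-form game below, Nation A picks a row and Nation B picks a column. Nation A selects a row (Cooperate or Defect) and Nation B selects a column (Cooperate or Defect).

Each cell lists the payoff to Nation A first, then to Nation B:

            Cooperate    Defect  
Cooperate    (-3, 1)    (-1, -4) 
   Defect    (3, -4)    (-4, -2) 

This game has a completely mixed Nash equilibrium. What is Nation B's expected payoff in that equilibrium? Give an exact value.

-18/7

First find x, the probability Nation A plays Cooperate, from Nation B's indifference between Cooperate and Defect: x − 4(1−x) = −4x − 2(1−x), giving x = 2/7.
Since Nation B is indifferent in equilibrium, Nation B's expected payoff equals the payoff from either column against (2/7, 5/7). Using Cooperate: (2/7) − 4(5/7) = -18/7.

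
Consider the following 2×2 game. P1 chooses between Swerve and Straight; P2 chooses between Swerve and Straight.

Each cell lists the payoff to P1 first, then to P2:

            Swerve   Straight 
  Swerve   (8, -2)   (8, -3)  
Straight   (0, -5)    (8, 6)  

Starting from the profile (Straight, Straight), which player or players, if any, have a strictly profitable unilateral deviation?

P1 at (Straight, Straight) earns 8; deviating to Swerve yields 8 — not better.
P2 earns 6; deviating to Swerve yields -5 — not better.
Neither player can strictly improve; the profile is a Nash equilibrium.

Neither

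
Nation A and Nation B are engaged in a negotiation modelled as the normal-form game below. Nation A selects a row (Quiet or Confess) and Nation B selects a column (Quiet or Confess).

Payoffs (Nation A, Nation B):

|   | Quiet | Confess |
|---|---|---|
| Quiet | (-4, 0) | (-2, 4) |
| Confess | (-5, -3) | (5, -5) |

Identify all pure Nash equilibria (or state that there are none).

(Quiet, Quiet): Nation B prefers Confess (4 > 0) — not an equilibrium.
(Quiet, Confess): Nation A prefers Confess (5 > -2) — not an equilibrium.
(Confess, Quiet): Nation A prefers Quiet (-4 > -5) — not an equilibrium.
(Confess, Confess): Nation B prefers Quiet (-3 > -5) — not an equilibrium.

none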